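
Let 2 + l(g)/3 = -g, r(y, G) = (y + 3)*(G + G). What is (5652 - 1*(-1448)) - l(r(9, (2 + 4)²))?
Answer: 9698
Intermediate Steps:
r(y, G) = 2*G*(3 + y) (r(y, G) = (3 + y)*(2*G) = 2*G*(3 + y))
l(g) = -6 - 3*g (l(g) = -6 + 3*(-g) = -6 - 3*g)
(5652 - 1*(-1448)) - l(r(9, (2 + 4)²)) = (5652 - 1*(-1448)) - (-6 - 6*(2 + 4)²*(3 + 9)) = (5652 + 1448) - (-6 - 6*6²*12) = 7100 - (-6 - 6*36*12) = 7100 - (-6 - 3*864) = 7100 - (-6 - 2592) = 7100 - 1*(-2598) = 7100 + 2598 = 9698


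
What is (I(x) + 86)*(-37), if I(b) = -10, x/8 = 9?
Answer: -2812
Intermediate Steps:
x = 72 (x = 8*9 = 72)
(I(x) + 86)*(-37) = (-10 + 86)*(-37) = 76*(-37) = -2812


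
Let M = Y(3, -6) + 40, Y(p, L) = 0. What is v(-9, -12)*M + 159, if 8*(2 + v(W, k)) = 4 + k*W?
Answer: 639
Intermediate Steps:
M = 40 (M = 0 + 40 = 40)
v(W, k) = -3/2 + W*k/8 (v(W, k) = -2 + (4 + k*W)/8 = -2 + (4 + W*k)/8 = -2 + (1/2 + W*k/8) = -3/2 + W*k/8)
v(-9, -12)*M + 159 = (-3/2 + (1/8)*(-9)*(-12))*40 + 159 = (-3/2 + 27/2)*40 + 159 = 12*40 + 159 = 480 + 159 = 639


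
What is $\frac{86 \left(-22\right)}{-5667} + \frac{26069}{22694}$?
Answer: $\frac{190670071}{128606898} \approx 1.4826$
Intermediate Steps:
$\frac{86 \left(-22\right)}{-5667} + \frac{26069}{22694} = \left(-1892\right) \left(- \frac{1}{5667}\right) + 26069 \cdot \frac{1}{22694} = \frac{1892}{5667} + \frac{26069}{22694} = \frac{190670071}{128606898}$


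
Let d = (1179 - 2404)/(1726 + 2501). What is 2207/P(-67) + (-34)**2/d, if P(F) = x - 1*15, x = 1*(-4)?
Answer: -95545403/23275 ≈ -4105.1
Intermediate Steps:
x = -4
d = -1225/4227 ≈ -0.28980
P(F) = -19 (P(F) = -4 - 1*15 = -4 - 15 = -19)
2207/P(-67) + (-34)**2/d = 2207/(-19) + (-34)**2/(-1225/4227) = 2207*(-1/19) + 1156*(-4227/1225) = -2207/19 - 4886412/1225 = -95545403/23275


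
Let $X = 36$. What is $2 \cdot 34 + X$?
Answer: $104$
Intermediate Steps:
$2 \cdot 34 + X = 2 \cdot 34 + 36 = 68 + 36 = 104$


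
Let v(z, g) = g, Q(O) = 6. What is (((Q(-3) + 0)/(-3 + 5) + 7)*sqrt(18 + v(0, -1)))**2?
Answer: 1700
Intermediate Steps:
(((Q(-3) + 0)/(-3 + 5) + 7)*sqrt(18 + v(0, -1)))**2 = (((6 + 0)/(-3 + 5) + 7)*sqrt(18 - 1))**2 = ((6/2 + 7)*sqrt(17))**2 = ((6*(1/2) + 7)*sqrt(17))**2 = ((3 + 7)*sqrt(17))**2 = (10*sqrt(17))**2 = 1700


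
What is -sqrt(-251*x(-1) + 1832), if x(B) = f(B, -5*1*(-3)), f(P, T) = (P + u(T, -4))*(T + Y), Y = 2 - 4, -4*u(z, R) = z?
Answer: -5*sqrt(2773)/2 ≈ -131.65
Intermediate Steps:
u(z, R) = -z/4
Y = -2
f(P, T) = (-2 + T)*(P - T/4) (f(P, T) = (P - T/4)*(T - 2) = (P - T/4)*(-2 + T) = (-2 + T)*(P - T/4))
x(B) = -195/4 + 13*B (x(B) = (-5*1*(-3))/2 - 2*B - (-5*1*(-3))**2/4 + B*(-5*1*(-3)) = (-5*(-3))/2 - 2*B - (-5*(-3))**2/4 + B*(-5*(-3)) = (1/2)*15 - 2*B - 1/4*15**2 + B*15 = 15/2 - 2*B - 1/4*225 + 15*B = 15/2 - 2*B - 225/4 + 15*B = -195/4 + 13*B)
-sqrt(-251*x(-1) + 1832) = -sqrt(-251*(-195/4 + 13*(-1)) + 1832) = -sqrt(-251*(-195/4 - 13) + 1832) = -sqrt(-251*(-247/4) + 1832) = -sqrt(61997/4 + 1832) = -sqrt(69325/4) = -5*sqrt(2773)/2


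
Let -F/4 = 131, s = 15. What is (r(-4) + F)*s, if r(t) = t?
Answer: -7920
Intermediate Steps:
F = -524 (F = -4*131 = -524)
(r(-4) + F)*s = (-4 - 524)*15 = -528*15 = -7920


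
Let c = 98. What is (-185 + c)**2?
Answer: 7569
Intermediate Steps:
(-185 + c)**2 = (-185 + 98)**2 = (-87)**2 = 7569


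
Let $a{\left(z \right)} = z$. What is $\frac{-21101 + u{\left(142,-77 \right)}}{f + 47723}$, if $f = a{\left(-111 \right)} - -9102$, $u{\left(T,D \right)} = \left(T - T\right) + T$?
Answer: $- \frac{20959}{56714} \approx -0.36956$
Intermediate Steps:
$u{\left(T,D \right)} = T$ ($u{\left(T,D \right)} = 0 + T = T$)
$f = 8991$ ($f = -111 - -9102 = -111 + 9102 = 8991$)
$\frac{-21101 + u{\left(142,-77 \right)}}{f + 47723} = \frac{-21101 + 142}{8991 + 47723} = - \frac{20959}{56714}$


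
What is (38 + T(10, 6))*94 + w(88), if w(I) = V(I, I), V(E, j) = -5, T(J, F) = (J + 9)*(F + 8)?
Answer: 28571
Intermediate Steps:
T(J, F) = (8 + F)*(9 + J) (T(J, F) = (9 + J)*(8 + F) = (8 + F)*(9 + J))
w(I) = -5
(38 + T(10, 6))*94 + w(88) = (38 + (72 + 8*10 + 9*6 + 6*10))*94 - 5 = (38 + (72 + 80 + 54 + 60))*94 - 5 = (38 + 266)*94 - 5 = 304*94 - 5 = 28576 - 5 = 28571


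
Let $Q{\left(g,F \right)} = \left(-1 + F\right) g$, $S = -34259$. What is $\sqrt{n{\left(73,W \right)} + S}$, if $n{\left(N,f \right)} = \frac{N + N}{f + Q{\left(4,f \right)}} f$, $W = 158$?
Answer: $\frac{i \sqrt{5286735429}}{393} \approx 185.01 i$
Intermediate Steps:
$Q{\left(g,F \right)} = g \left(-1 + F\right)$
$n{\left(N,f \right)} = \frac{2 N f}{-4 + 5 f}$ ($n{\left(N,f \right)} = \frac{N + N}{f + 4 \left(-1 + f\right)} f = \frac{2 N}{f + \left(-4 + 4 f\right)} f = \frac{2 N}{-4 + 5 f} f = \frac{2 N f}{-4 + 5 f}$)
$\sqrt{n{\left(73,W \right)} + S} = \sqrt{2 \cdot 73 \cdot 158 \frac{1}{-4 + 5 \cdot 158} - 34259} = \sqrt{2 \cdot 73 \cdot 158 \frac{1}{-4 + 790} - 34259} = \sqrt{2 \cdot 73 \cdot 158 \cdot \frac{1}{786} - 34259} = \sqrt{\frac{11534}{393} - 34259} = \sqrt{- \frac{13452253}{393}} = \frac{i \sqrt{5286735429}}{393}$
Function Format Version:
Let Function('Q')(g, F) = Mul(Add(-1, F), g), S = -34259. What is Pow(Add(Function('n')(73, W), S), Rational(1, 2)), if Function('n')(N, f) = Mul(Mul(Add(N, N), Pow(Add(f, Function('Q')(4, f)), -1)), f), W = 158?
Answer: Mul(Rational(1, 393), I, Pow(5286735429, Rational(1, 2))) ≈ Mul(185.01, I)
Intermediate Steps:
Function('Q')(g, F) = Mul(g, Add(-1, F))
Function('n')(N, f) = Mul(2, N, f, Pow(Add(-4, Mul(5, f)), -1)) (Function('n')(N, f) = Mul(Mul(Add(N, N), Pow(Add(f, Mul(4, Add(-1, f))), -1)), f) = Mul(Mul(Mul(2, N), Pow(Add(f, Add(-4, Mul(4, f))), -1)), f) = Mul(Mul(Mul(2, N), Pow(Add(-4, Mul(5, f)), -1)), f) = Mul(Mul(2, N, Pow(Add(-4, Mul(5, f)), -1)), f) = Mul(2, N, f, Pow(Add(-4, Mul(5, f)), -1)))
Pow(Add(Function('n')(73, W), S), Rational(1, 2)) = Pow(Add(Mul(2, 73, 158, Pow(Add(-4, Mul(5, 158)), -1)), -34259), Rational(1, 2)) = Pow(Add(Mul(2, 73, 158, Pow(Add(-4, 790), -1)), -34259), Rational(1, 2)) = Pow(Add(Mul(2, 73, 158, Pow(786, -1)), -34259), Rational(1, 2)) = Pow(Add(Mul(2, 73, 158, Rational(1, 786)), -34259), Rational(1, 2)) = Pow(Add(Rational(11534, 393), -34259), Rational(1, 2)) = Pow(Rational(-13452253, 393), Rational(1, 2)) = Mul(Rational(1, 393), I, Pow(5286735429, Rational(1, 2)))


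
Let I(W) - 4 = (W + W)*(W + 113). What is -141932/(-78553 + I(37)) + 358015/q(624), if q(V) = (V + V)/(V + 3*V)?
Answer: 48295649402/67449 ≈ 7.1603e+5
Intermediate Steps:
I(W) = 4 + 2*W*(113 + W) (I(W) = 4 + (W + W)*(W + 113) = 4 + (2*W)*(113 + W) = 4 + 2*W*(113 + W))
q(V) = ½ (q(V) = (2*V)/((4*V)) = (2*V)*(1/(4*V)) = ½)
-141932/(-78553 + I(37)) + 358015/q(624) = -141932/(-78553 + (4 + 2*37² + 226*37)) + 358015/(½) = -141932/(-78553 + (4 + 2*1369 + 8362)) + 358015*2 = -141932/(-78553 + (4 + 2738 + 8362)) + 716030 = -141932/(-78553 + 11104) + 716030 = -141932/(-67449) + 716030 = -141932*(-1/67449) + 716030 = 141932/67449 + 716030 = 48295649402/67449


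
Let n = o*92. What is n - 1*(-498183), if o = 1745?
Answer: 658723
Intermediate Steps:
n = 160540 (n = 1745*92 = 160540)
n - 1*(-498183) = 160540 - 1*(-498183) = 160540 + 498183 = 658723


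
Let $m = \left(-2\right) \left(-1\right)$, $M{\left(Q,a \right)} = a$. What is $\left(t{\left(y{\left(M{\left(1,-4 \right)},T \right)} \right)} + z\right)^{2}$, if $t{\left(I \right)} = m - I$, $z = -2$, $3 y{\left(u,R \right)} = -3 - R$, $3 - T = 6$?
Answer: $0$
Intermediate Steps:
$T = -3$ ($T = 3 - 6 = -3$)
$y{\left(u,R \right)} = -1 - \frac{R}{3}$ ($y{\left(u,R \right)} = \frac{-3 - R}{3} = -1 - \frac{R}{3}$)
$m = 2$
$t{\left(I \right)} = 2 - I$
$\left(t{\left(y{\left(M{\left(1,-4 \right)},T \right)} \right)} + z\right)^{2} = \left(\left(2 - \left(-1 - -1\right)\right) - 2\right)^{2} = \left(\left(2 - \left(-1 + 1\right)\right) - 2\right)^{2} = \left(\left(2 - 0\right) - 2\right)^{2} = \left(\left(2 + 0\right) - 2\right)^{2} = \left(2 - 2\right)^{2} = 0^{2} = 0$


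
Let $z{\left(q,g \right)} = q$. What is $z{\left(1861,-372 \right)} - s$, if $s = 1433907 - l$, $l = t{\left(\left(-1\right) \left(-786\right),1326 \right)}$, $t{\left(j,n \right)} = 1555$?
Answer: $-1430491$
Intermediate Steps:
$l = 1555$
$s = 1432352$ ($s = 1433907 - 1555 = 1432352$)
$z{\left(1861,-372 \right)} - s = 1861 - 1432352 = -1430491$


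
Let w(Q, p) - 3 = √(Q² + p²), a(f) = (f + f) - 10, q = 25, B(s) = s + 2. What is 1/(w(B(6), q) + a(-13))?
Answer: -33/400 - √689/400 ≈ -0.14812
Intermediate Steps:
B(s) = 2 + s
a(f) = -10 + 2*f (a(f) = 2*f - 10 = -10 + 2*f)
w(Q, p) = 3 + √(Q² + p²)
1/(w(B(6), q) + a(-13)) = 1/((3 + √((2 + 6)² + 25²)) + (-10 + 2*(-13))) = 1/((3 + √(8² + 625)) + (-10 - 26)) = 1/((3 + √(64 + 625)) - 36) = 1/((3 + √689) - 36) = 1/(-33 + √689)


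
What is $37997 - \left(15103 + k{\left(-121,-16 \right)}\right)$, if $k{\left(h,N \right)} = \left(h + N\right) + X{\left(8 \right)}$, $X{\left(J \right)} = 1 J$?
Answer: $23023$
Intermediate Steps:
$X{\left(J \right)} = J$
$k{\left(h,N \right)} = 8 + N + h$ ($k{\left(h,N \right)} = \left(h + N\right) + 8 = \left(N + h\right) + 8 = 8 + N + h$)
$37997 - \left(15103 + k{\left(-121,-16 \right)}\right) = 37997 - 14974 = 23023$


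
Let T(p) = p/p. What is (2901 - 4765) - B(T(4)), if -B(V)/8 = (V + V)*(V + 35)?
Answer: -1288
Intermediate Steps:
T(p) = 1
B(V) = -16*V*(35 + V) (B(V) = -8*(V + V)*(V + 35) = -8*2*V*(35 + V) = -16*V*(35 + V))
(2901 - 4765) - B(T(4)) = (2901 - 4765) - (-16)*(35 + 1) = -1864 - (-16)*36 = -1864 - 1*(-576) = -1864 + 576 = -1288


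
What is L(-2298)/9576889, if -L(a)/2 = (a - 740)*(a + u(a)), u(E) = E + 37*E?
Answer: -77791896/1368127 ≈ -56.860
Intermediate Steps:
u(E) = 38*E
L(a) = -78*a*(-740 + a) (L(a) = -2*(a - 740)*(a + 38*a) = -2*(-740 + a)*39*a = -78*a*(-740 + a))
L(-2298)/9576889 = (78*(-2298)*(740 - 1*(-2298)))/9576889 = (78*(-2298)*(740 + 2298))*(1/9576889) = (78*(-2298)*3038)*(1/9576889) = -544543272*1/9576889 = -77791896/1368127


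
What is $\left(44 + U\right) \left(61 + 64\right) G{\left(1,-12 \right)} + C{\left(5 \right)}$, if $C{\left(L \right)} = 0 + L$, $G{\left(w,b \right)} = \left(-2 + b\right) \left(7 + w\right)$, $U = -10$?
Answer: $-475995$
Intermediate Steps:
$C{\left(L \right)} = L$
$\left(44 + U\right) \left(61 + 64\right) G{\left(1,-12 \right)} + C{\left(5 \right)} = \left(44 - 10\right) \left(61 + 64\right) \left(-14 - 2 + 7 \left(-12\right) - 12\right) + 5 = 34 \cdot 125 \left(-14 - 2 - 84 - 12\right) + 5 = 4250 \left(-112\right) + 5 = -476000 + 5 = -475995$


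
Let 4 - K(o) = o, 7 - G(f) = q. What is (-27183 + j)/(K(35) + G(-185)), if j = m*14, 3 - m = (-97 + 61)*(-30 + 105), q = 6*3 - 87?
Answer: 3553/15 ≈ 236.87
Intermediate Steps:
q = -69 (q = 18 - 87 = -69)
G(f) = 76 (G(f) = 7 - 1*(-69) = 7 + 69 = 76)
m = 2703 (m = 3 - (-97 + 61)*(-30 + 105) = 3 - (-36)*75 = 3 - 1*(-2700) = 3 + 2700 = 2703)
K(o) = 4 - o
j = 37842 (j = 2703*14 = 37842)
(-27183 + j)/(K(35) + G(-185)) = (-27183 + 37842)/((4 - 1*35) + 76) = 10659/((4 - 35) + 76) = 10659/(-31 + 76) = 10659/45 = 10659*(1/45) = 3553/15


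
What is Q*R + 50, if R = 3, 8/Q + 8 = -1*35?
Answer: 2126/43 ≈ 49.442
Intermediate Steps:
Q = -8/43 (Q = 8/(-8 - 1*35) = 8/(-8 - 35) = 8/(-43) = 8*(-1/43) = -8/43 ≈ -0.18605)
Q*R + 50 = -8/43*3 + 50 = -24/43 + 50 = 2126/43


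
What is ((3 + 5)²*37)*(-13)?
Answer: -30784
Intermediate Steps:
((3 + 5)²*37)*(-13) = (8²*37)*(-13) = (64*37)*(-13) = 2368*(-13) = -30784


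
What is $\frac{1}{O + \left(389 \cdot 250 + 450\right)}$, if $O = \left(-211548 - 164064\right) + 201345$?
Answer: $- \frac{1}{76567} \approx -1.306 \cdot 10^{-5}$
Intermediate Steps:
$O = -174267$ ($O = -375612 + 201345 = -174267$)
$\frac{1}{O + \left(389 \cdot 250 + 450\right)} = \frac{1}{-174267 + \left(389 \cdot 250 + 450\right)} = \frac{1}{-174267 + \left(97250 + 450\right)} = \frac{1}{-174267 + 97700} = \frac{1}{-76567} = - \frac{1}{76567}$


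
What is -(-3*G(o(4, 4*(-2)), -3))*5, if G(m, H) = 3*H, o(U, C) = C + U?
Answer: -135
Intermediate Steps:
-(-3*G(o(4, 4*(-2)), -3))*5 = -(-9*(-3))*5 = -(-3*(-9))*5 = -27*5 = -1*135 = -135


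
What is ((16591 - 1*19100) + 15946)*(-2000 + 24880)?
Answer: 307438560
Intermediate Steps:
((16591 - 1*19100) + 15946)*(-2000 + 24880) = ((16591 - 19100) + 15946)*22880 = (-2509 + 15946)*22880 = 13437*22880 = 307438560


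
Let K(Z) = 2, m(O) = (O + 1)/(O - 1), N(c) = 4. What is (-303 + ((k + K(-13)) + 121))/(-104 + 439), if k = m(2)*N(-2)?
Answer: -168/335 ≈ -0.50149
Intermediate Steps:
m(O) = (1 + O)/(-1 + O)
k = 12 (k = ((1 + 2)/(-1 + 2))*4 = (3/1)*4 = (1*3)*4 = 3*4 = 12)
(-303 + ((k + K(-13)) + 121))/(-104 + 439) = (-303 + ((12 + 2) + 121))/(-104 + 439) = (-303 + (14 + 121))/335 = (-303 + 135)*(1/335) = -168*1/335 = -168/335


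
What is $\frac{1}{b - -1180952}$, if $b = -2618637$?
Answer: $- \frac{1}{1437685} \approx -6.9556 \cdot 10^{-7}$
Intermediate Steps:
$\frac{1}{b - -1180952} = \frac{1}{-2618637 - -1180952} = \frac{1}{-2618637 + 1180952} = \frac{1}{-1437685} = - \frac{1}{1437685}$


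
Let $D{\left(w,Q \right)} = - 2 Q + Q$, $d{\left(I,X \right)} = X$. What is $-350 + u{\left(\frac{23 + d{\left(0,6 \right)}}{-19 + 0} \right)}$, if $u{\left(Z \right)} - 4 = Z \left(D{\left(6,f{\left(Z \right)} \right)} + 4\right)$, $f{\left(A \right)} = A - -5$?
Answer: $- \frac{125196}{361} \approx -346.8$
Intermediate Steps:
$f{\left(A \right)} = 5 + A$ ($f{\left(A \right)} = A + 5 = 5 + A$)
$D{\left(w,Q \right)} = - Q$
$u{\left(Z \right)} = 4 + Z \left(-1 - Z\right)$ ($u{\left(Z \right)} = 4 + Z \left(- (5 + Z) + 4\right) = 4 + Z \left(\left(-5 - Z\right) + 4\right) = 4 + Z \left(-1 - Z\right)$)
$-350 + u{\left(\frac{23 + d{\left(0,6 \right)}}{-19 + 0} \right)} = -350 - \left(-4 + \left(\frac{23 + 6}{-19 + 0}\right)^{2} + \frac{23 + 6}{-19 + 0}\right) = -350 - \left(-4 - \frac{29}{19} + \left(\frac{29}{-19}\right)^{2}\right) = -350 - \left(-4 - \frac{29}{19} + \left(29 \left(- \frac{1}{19}\right)\right)^{2}\right) = -350 - - \frac{1154}{361} = -350 + \left(4 + \frac{29}{19} - \frac{841}{361}\right) = -350 + \frac{1154}{361} = - \frac{125196}{361}$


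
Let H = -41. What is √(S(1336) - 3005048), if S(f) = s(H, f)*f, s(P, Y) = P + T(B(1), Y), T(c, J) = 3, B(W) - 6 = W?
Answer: 2*I*√763954 ≈ 1748.1*I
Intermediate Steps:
B(W) = 6 + W
s(P, Y) = 3 + P (s(P, Y) = P + 3 = 3 + P)
S(f) = -38*f (S(f) = (3 - 41)*f = -38*f)
√(S(1336) - 3005048) = √(-38*1336 - 3005048) = √(-50768 - 3005048) = √(-3055816) = 2*I*√763954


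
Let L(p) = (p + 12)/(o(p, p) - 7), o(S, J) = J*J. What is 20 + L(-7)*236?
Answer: 1010/21 ≈ 48.095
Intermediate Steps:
o(S, J) = J**2
L(p) = (12 + p)/(-7 + p**2) (L(p) = (p + 12)/(p**2 - 7) = (12 + p)/(-7 + p**2))
20 + L(-7)*236 = 20 + ((12 - 7)/(-7 + (-7)**2))*236 = 20 + (5/(-7 + 49))*236 = 20 + (5/42)*236 = 20 + 590/21 = 1010/21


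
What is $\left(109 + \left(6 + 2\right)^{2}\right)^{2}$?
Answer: $29929$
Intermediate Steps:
$\left(109 + \left(6 + 2\right)^{2}\right)^{2} = \left(109 + 8^{2}\right)^{2} = \left(109 + 64\right)^{2} = 173^{2} = 29929$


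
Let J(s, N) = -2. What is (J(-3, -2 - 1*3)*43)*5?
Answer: -430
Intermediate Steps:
(J(-3, -2 - 1*3)*43)*5 = -2*43*5 = -86*5 = -430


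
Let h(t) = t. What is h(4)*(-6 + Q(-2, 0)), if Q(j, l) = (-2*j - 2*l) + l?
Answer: -8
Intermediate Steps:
Q(j, l) = -l - 2*j
h(4)*(-6 + Q(-2, 0)) = 4*(-6 + (-1*0 - 2*(-2))) = 4*(-6 + (0 + 4)) = 4*(-6 + 4) = 4*(-2) = -8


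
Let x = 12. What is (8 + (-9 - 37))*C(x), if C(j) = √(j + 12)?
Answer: -76*√6 ≈ -186.16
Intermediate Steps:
C(j) = √(12 + j)
(8 + (-9 - 37))*C(x) = (8 + (-9 - 37))*√(12 + 12) = (8 - 46)*√24 = -76*√6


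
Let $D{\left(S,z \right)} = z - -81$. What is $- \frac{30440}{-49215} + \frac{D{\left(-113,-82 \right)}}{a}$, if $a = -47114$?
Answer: $\frac{286839875}{463743102} \approx 0.61853$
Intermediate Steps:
$D{\left(S,z \right)} = 81 + z$ ($D{\left(S,z \right)} = z + 81 = 81 + z$)
$- \frac{30440}{-49215} + \frac{D{\left(-113,-82 \right)}}{a} = - \frac{30440}{-49215} + \frac{81 - 82}{-47114} = \left(-30440\right) \left(- \frac{1}{49215}\right) - - \frac{1}{47114} = \frac{6088}{9843} + \frac{1}{47114} = \frac{286839875}{463743102}$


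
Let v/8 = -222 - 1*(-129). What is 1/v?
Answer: -1/744 ≈ -0.0013441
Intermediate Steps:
v = -744 (v = 8*(-222 - 1*(-129)) = 8*(-222 + 129) = 8*(-93) = -744)
1/v = 1/(-744) = -1/744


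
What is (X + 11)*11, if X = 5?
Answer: 176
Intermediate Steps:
(X + 11)*11 = (5 + 11)*11 = 16*11 = 176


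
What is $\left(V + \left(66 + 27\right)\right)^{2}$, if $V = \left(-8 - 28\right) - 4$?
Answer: $2809$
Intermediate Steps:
$V = -40$ ($V = \left(-8 - 28\right) - 4 = -36 - 4 = -40$)
$\left(V + \left(66 + 27\right)\right)^{2} = \left(-40 + \left(66 + 27\right)\right)^{2} = \left(-40 + 93\right)^{2} = 53^{2} = 2809$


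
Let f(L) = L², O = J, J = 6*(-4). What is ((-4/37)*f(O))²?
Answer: 5308416/1369 ≈ 3877.6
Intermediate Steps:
J = -24
O = -24
((-4/37)*f(O))² = (-4/37*(-24)²)² = (-4*1/37*576)² = (-4/37*576)² = (-2304/37)² = 5308416/1369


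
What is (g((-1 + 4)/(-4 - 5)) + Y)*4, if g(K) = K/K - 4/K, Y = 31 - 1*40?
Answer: 16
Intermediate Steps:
Y = -9 (Y = 31 - 40 = -9)
g(K) = 1 - 4/K
(g((-1 + 4)/(-4 - 5)) + Y)*4 = ((-4 + (-1 + 4)/(-4 - 5))/(((-1 + 4)/(-4 - 5))) - 9)*4 = ((-4 + 3/(-9))/((3/(-9))) - 9)*4 = ((-4 + 3*(-1/9))/((3*(-1/9))) - 9)*4 = ((-4 - 1/3)/(-1/3) - 9)*4 = (-3*(-13/3) - 9)*4 = (13 - 9)*4 = 4*4 = 16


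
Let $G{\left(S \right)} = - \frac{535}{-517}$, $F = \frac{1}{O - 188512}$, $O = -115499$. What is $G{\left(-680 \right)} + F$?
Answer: $\frac{162645368}{157173687} \approx 1.0348$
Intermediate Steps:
$F = - \frac{1}{304011}$ ($F = \frac{1}{-115499 - 188512} = \frac{1}{-304011} = - \frac{1}{304011} \approx -3.2894 \cdot 10^{-6}$)
$G{\left(S \right)} = \frac{535}{517}$ ($G{\left(S \right)} = \left(-535\right) \left(- \frac{1}{517}\right) = \frac{535}{517}$)
$G{\left(-680 \right)} + F = \frac{535}{517} - \frac{1}{304011} = \frac{162645368}{157173687}$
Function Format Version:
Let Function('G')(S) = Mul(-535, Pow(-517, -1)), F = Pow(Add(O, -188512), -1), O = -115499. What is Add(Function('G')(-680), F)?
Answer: Rational(162645368, 157173687) ≈ 1.0348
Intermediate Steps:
F = Rational(-1, 304011) (F = Pow(Add(-115499, -188512), -1) = Pow(-304011, -1) = Rational(-1, 304011) ≈ -3.2894e-6)
Function('G')(S) = Rational(535, 517) (Function('G')(S) = Mul(-535, Rational(-1, 517)) = Rational(535, 517))
Add(Function('G')(-680), F) = Add(Rational(535, 517), Rational(-1, 304011)) = Rational(162645368, 157173687)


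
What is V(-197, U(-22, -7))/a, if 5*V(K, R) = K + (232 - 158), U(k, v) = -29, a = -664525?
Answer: 123/3322625 ≈ 3.7019e-5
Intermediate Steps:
V(K, R) = 74/5 + K/5 (V(K, R) = (K + (232 - 158))/5 = (K + 74)/5 = (74 + K)/5 = 74/5 + K/5)
V(-197, U(-22, -7))/a = (74/5 + (⅕)*(-197))/(-664525) = (74/5 - 197/5)*(-1/664525) = -123/5*(-1/664525) = 123/3322625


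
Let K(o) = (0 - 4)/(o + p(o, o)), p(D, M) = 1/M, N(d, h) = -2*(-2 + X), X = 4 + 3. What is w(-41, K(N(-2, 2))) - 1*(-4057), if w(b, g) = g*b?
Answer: 408117/101 ≈ 4040.8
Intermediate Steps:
X = 7
N(d, h) = -10 (N(d, h) = -2*(-2 + 7) = -2*5 = -10)
p(D, M) = 1/M
K(o) = -4/(o + 1/o) (K(o) = (0 - 4)/(o + 1/o) = -4/(o + 1/o))
w(b, g) = b*g
w(-41, K(N(-2, 2))) - 1*(-4057) = -(-164)*(-10)/(1 + (-10)**2) - 1*(-4057) = -(-164)*(-10)/(1 + 100) + 4057 = -(-164)*(-10)/101 + 4057 = -41*40/101 + 4057 = -1640/101 + 4057 = 408117/101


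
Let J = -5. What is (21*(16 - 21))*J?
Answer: 525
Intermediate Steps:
(21*(16 - 21))*J = (21*(16 - 21))*(-5) = (21*(-5))*(-5) = -105*(-5) = 525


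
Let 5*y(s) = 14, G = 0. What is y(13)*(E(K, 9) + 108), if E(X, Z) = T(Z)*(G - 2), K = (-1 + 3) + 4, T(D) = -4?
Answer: 1624/5 ≈ 324.80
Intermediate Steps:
K = 6 (K = 2 + 4 = 6)
y(s) = 14/5 (y(s) = (1/5)*14 = 14/5)
E(X, Z) = 8 (E(X, Z) = -4*(0 - 2) = -4*(-2) = 8)
y(13)*(E(K, 9) + 108) = 14*(8 + 108)/5 = (14/5)*116 = 1624/5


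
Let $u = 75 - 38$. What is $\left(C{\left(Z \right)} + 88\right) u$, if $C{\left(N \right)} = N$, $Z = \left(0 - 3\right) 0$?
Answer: $3256$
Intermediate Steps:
$Z = 0$ ($Z = \left(-3\right) 0 = 0$)
$u = 37$
$\left(C{\left(Z \right)} + 88\right) u = \left(0 + 88\right) 37 = 88 \cdot 37 = 3256$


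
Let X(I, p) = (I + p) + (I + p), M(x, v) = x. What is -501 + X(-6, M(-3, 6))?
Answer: -519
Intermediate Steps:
X(I, p) = 2*I + 2*p
-501 + X(-6, M(-3, 6)) = -501 + (2*(-6) + 2*(-3)) = -501 + (-12 - 6) = -501 - 18 = -519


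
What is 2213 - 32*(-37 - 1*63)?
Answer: 5413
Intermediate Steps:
2213 - 32*(-37 - 1*63) = 2213 - 32*(-37 - 63) = 2213 - 32*(-100) = 2213 - 1*(-3200) = 2213 + 3200 = 5413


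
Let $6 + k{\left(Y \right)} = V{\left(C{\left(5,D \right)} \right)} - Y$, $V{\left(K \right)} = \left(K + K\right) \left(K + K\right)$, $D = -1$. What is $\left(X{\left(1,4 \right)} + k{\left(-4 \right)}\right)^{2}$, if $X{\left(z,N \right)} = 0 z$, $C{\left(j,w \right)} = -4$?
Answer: $3844$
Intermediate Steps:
$V{\left(K \right)} = 4 K^{2}$ ($V{\left(K \right)} = 2 K 2 K = 4 K^{2}$)
$X{\left(z,N \right)} = 0$
$k{\left(Y \right)} = 58 - Y$ ($k{\left(Y \right)} = -6 - \left(-64 + Y\right) = 58 - Y$)
$\left(X{\left(1,4 \right)} + k{\left(-4 \right)}\right)^{2} = \left(0 + \left(58 - -4\right)\right)^{2} = \left(0 + \left(58 + 4\right)\right)^{2} = \left(0 + 62\right)^{2} = 62^{2} = 3844$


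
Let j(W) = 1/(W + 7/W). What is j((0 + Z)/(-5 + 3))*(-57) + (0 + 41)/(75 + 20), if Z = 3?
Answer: 34007/3515 ≈ 9.6748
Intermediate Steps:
j((0 + Z)/(-5 + 3))*(-57) + (0 + 41)/(75 + 20) = (((0 + 3)/(-5 + 3))/(7 + ((0 + 3)/(-5 + 3))²))*(-57) + (0 + 41)/(75 + 20) = ((3/(-2))/(7 + (3/(-2))²))*(-57) + 41/95 = ((3*(-½))/(7 + (3*(-½))²))*(-57) + 41*(1/95) = -3/(2*(7 + (-3/2)²))*(-57) + 41/95 = -3/(2*(7 + 9/4))*(-57) + 41/95 = -3/(2*37/4)*(-57) + 41/95 = -3/2*4/37*(-57) + 41/95 = -6/37*(-57) + 41/95 = 342/37 + 41/95 = 34007/3515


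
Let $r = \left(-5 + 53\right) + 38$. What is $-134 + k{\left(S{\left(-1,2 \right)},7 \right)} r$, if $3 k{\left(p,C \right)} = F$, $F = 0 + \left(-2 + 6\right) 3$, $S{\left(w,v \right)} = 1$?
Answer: $210$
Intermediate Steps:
$r = 86$ ($r = 48 + 38 = 86$)
$F = 12$ ($F = 0 + 4 \cdot 3 = 0 + 12 = 12$)
$k{\left(p,C \right)} = 4$ ($k{\left(p,C \right)} = \frac{1}{3} \cdot 12 = 4$)
$-134 + k{\left(S{\left(-1,2 \right)},7 \right)} r = -134 + 4 \cdot 86 = -134 + 344 = 210$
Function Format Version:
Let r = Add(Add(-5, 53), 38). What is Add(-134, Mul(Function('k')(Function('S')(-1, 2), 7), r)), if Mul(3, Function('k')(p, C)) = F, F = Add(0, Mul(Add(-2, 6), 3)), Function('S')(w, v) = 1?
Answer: 210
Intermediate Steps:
r = 86 (r = Add(48, 38) = 86)
F = 12 (F = Add(0, Mul(4, 3)) = Add(0, 12) = 12)
Function('k')(p, C) = 4 (Function('k')(p, C) = Mul(Rational(1, 3), 12) = 4)
Add(-134, Mul(Function('k')(Function('S')(-1, 2), 7), r)) = Add(-134, Mul(4, 86)) = Add(-134, 344) = 210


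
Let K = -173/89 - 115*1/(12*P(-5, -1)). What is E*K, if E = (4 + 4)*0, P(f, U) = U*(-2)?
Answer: 0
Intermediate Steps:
P(f, U) = -2*U
E = 0 (E = 8*0 = 0)
K = -14387/2136 (K = -173/89 - 115/((-2*(-1)*6)*2) = -173*1/89 - 115/((2*6)*2) = -173/89 - 115/(12*2) = -173/89 - 115/24 = -14387/2136 ≈ -6.7355)
E*K = 0*(-14387/2136) = 0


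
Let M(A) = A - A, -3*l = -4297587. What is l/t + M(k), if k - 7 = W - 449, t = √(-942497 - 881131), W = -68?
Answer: -1432529*I*√455907/911814 ≈ -1060.8*I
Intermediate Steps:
l = 1432529 (l = -⅓*(-4297587) = 1432529)
t = 2*I*√455907 (t = √(-1823628) = 2*I*√455907 ≈ 1350.4*I)
k = -510 (k = 7 + (-68 - 449) = 7 - 517 = -510)
M(A) = 0
l/t + M(k) = 1432529/((2*I*√455907)) + 0 = 1432529*(-I*√455907/911814) + 0 = -1432529*I*√455907/911814 + 0 = -1432529*I*√455907/911814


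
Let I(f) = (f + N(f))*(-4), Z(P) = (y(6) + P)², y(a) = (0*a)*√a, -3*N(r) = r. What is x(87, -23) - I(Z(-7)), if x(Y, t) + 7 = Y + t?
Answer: 563/3 ≈ 187.67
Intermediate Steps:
N(r) = -r/3
y(a) = 0 (y(a) = 0*√a = 0)
x(Y, t) = -7 + Y + t (x(Y, t) = -7 + (Y + t) = -7 + Y + t)
Z(P) = P² (Z(P) = (0 + P)² = P²)
I(f) = -8*f/3 (I(f) = (f - f/3)*(-4) = (2*f/3)*(-4) = -8*f/3)
x(87, -23) - I(Z(-7)) = (-7 + 87 - 23) - (-8)*(-7)²/3 = 57 - (-8)*49/3 = 57 - 1*(-392/3) = 57 + 392/3 = 563/3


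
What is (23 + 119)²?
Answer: 20164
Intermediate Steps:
(23 + 119)² = 142² = 20164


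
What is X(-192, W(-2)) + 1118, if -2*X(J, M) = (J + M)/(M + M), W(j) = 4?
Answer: 4519/4 ≈ 1129.8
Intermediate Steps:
X(J, M) = -(J + M)/(4*M) (X(J, M) = -(J + M)/(2*(M + M)) = -(J + M)/(2*(2*M)) = -(J + M)*1/(2*M)/2 = -(J + M)/(4*M))
X(-192, W(-2)) + 1118 = (1/4)*(-1*(-192) - 1*4)/4 + 1118 = (1/4)*(1/4)*(192 - 4) + 1118 = (1/4)*(1/4)*188 + 1118 = 47/4 + 1118 = 4519/4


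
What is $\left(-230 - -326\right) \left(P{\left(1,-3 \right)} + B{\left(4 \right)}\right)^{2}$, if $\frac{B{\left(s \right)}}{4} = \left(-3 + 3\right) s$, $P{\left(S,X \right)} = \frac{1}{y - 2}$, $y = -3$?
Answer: $\frac{96}{25} \approx 3.84$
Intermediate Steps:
$P{\left(S,X \right)} = - \frac{1}{5}$ ($P{\left(S,X \right)} = \frac{1}{-3 - 2} = \frac{1}{-5} = - \frac{1}{5}$)
$B{\left(s \right)} = 0$ ($B{\left(s \right)} = 4 \left(-3 + 3\right) s = 4 \cdot 0 s = 4 \cdot 0 = 0$)
$\left(-230 - -326\right) \left(P{\left(1,-3 \right)} + B{\left(4 \right)}\right)^{2} = \left(-230 - -326\right) \left(- \frac{1}{5} + 0\right)^{2} = \left(-230 + 326\right) \left(- \frac{1}{5}\right)^{2} = 96 \cdot \frac{1}{25} = \frac{96}{25}$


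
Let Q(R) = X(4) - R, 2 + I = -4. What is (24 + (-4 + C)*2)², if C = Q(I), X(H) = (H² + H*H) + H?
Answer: 10000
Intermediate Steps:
I = -6 (I = -2 - 4 = -6)
X(H) = H + 2*H² (X(H) = (H² + H²) + H = 2*H² + H = H + 2*H²)
Q(R) = 36 - R (Q(R) = 4*(1 + 2*4) - R = 4*(1 + 8) - R = 4*9 - R = 36 - R)
C = 42 (C = 36 - 1*(-6) = 36 + 6 = 42)
(24 + (-4 + C)*2)² = (24 + (-4 + 42)*2)² = (24 + 38*2)² = (24 + 76)² = 100² = 10000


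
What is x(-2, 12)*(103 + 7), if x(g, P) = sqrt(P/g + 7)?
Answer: 110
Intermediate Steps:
x(g, P) = sqrt(7 + P/g)
x(-2, 12)*(103 + 7) = sqrt(7 + 12/(-2))*(103 + 7) = sqrt(7 + 12*(-1/2))*110 = sqrt(7 - 6)*110 = sqrt(1)*110 = 1*110 = 110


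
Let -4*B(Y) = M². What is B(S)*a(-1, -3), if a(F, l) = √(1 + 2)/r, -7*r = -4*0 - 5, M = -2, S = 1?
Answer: -7*√3/5 ≈ -2.4249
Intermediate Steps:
r = 5/7 (r = -(-4*0 - 5)/7 = -(0 - 5)/7 = -⅐*(-5) = 5/7 ≈ 0.71429)
a(F, l) = 7*√3/5 (a(F, l) = √(1 + 2)/(5/7) = √3*(7/5) = 7*√3/5)
B(Y) = -1 (B(Y) = -¼*(-2)² = -¼*4 = -1)
B(S)*a(-1, -3) = -7*√3/5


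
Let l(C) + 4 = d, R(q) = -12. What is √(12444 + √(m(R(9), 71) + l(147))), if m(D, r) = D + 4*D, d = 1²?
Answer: √(12444 + 3*I*√7) ≈ 111.55 + 0.0356*I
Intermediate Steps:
d = 1
m(D, r) = 5*D
l(C) = -3 (l(C) = -4 + 1 = -3)
√(12444 + √(m(R(9), 71) + l(147))) = √(12444 + √(5*(-12) - 3)) = √(12444 + √(-60 - 3)) = √(12444 + √(-63)) = √(12444 + 3*I*√7)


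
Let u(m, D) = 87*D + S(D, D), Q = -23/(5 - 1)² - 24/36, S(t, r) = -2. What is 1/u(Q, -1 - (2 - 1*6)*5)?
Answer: 1/1651 ≈ 0.00060569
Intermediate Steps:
Q = -101/48 (Q = -23/(4²) - 24*1/36 = -23/16 - ⅔ = -101/48 ≈ -2.1042)
u(m, D) = -2 + 87*D (u(m, D) = 87*D - 2 = -2 + 87*D)
1/u(Q, -1 - (2 - 1*6)*5) = 1/(-2 + 87*(-1 - (2 - 1*6)*5)) = 1/(-2 + 87*(-1 - (2 - 6)*5)) = 1/(-2 + 87*(-1 - (-4)*5)) = 1/(-2 + 87*(-1 - 1*(-20))) = 1/(-2 + 87*(-1 + 20)) = 1/(-2 + 87*19) = 1/(-2 + 1653) = 1/1651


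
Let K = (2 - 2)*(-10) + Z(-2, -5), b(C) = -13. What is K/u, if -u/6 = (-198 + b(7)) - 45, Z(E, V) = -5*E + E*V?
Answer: 5/384 ≈ 0.013021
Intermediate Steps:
u = 1536 (u = -6*((-198 - 13) - 45) = -6*(-211 - 45) = -6*(-256) = 1536)
K = 20 (K = (2 - 2)*(-10) - 2*(-5 - 5) = 0*(-10) - 2*(-10) = 0 + 20 = 20)
K/u = 20/1536 = 20*(1/1536) = 5/384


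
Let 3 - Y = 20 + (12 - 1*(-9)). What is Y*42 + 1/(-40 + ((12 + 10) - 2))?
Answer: -31921/20 ≈ -1596.1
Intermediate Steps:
Y = -38 (Y = 3 - (20 + (12 - 1*(-9))) = 3 - (20 + (12 + 9)) = 3 - (20 + 21) = 3 - 1*41 = 3 - 41 = -38)
Y*42 + 1/(-40 + ((12 + 10) - 2)) = -38*42 + 1/(-40 + ((12 + 10) - 2)) = -1596 + 1/(-40 + (22 - 2)) = -1596 + 1/(-40 + 20) = -1596 + 1/(-20) = -1596 - 1/20 = -31921/20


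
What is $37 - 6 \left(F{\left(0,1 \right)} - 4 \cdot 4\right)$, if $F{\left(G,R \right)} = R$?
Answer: $127$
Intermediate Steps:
$37 - 6 \left(F{\left(0,1 \right)} - 4 \cdot 4\right) = 37 - 6 \left(1 - 4 \cdot 4\right) = 37 - 6 \left(1 - 16\right) = 37 - -90 = 37 + 90 = 127$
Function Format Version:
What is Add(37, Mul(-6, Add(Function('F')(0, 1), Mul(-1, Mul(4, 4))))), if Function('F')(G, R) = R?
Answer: 127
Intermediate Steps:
Add(37, Mul(-6, Add(Function('F')(0, 1), Mul(-1, Mul(4, 4))))) = Add(37, Mul(-6, Add(1, Mul(-1, Mul(4, 4))))) = Add(37, Mul(-6, Add(1, Mul(-1, 16)))) = Add(37, Mul(-6, Add(1, -16))) = Add(37, Mul(-6, -15)) = Add(37, 90) = 127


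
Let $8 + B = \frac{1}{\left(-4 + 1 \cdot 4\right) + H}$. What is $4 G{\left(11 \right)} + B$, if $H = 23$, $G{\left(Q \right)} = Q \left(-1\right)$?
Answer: $- \frac{1195}{23} \approx -51.957$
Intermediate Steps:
$G{\left(Q \right)} = - Q$
$B = - \frac{183}{23}$ ($B = -8 + \frac{1}{\left(-4 + 1 \cdot 4\right) + 23} = -8 + \frac{1}{\left(-4 + 4\right) + 23} = -8 + \frac{1}{0 + 23} = -8 + \frac{1}{23} = - \frac{183}{23} \approx -7.9565$)
$4 G{\left(11 \right)} + B = 4 \left(\left(-1\right) 11\right) - \frac{183}{23} = 4 \left(-11\right) - \frac{183}{23} = -44 - \frac{183}{23} = - \frac{1195}{23}$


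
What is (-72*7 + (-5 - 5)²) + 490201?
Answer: 489797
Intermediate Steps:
(-72*7 + (-5 - 5)²) + 490201 = (-9*56 + (-10)²) + 490201 = (-504 + 100) + 490201 = -404 + 490201 = 489797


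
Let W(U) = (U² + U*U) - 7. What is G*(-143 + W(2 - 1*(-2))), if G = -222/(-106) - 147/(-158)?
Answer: -1494411/4187 ≈ -356.92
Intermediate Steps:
W(U) = -7 + 2*U² (W(U) = (U² + U²) - 7 = 2*U² - 7 = -7 + 2*U²)
G = 25329/8374 (G = -222*(-1/106) - 147*(-1/158) = 111/53 + 147/158 = 25329/8374 ≈ 3.0247)
G*(-143 + W(2 - 1*(-2))) = 25329*(-143 + (-7 + 2*(2 - 1*(-2))²))/8374 = 25329*(-143 + (-7 + 2*(2 + 2)²))/8374 = 25329*(-143 + (-7 + 2*4²))/8374 = 25329*(-143 + (-7 + 2*16))/8374 = 25329*(-143 + (-7 + 32))/8374 = 25329*(-143 + 25)/8374 = (25329/8374)*(-118) = -1494411/4187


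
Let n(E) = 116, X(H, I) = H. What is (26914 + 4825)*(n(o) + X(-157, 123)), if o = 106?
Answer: -1301299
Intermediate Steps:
(26914 + 4825)*(n(o) + X(-157, 123)) = (26914 + 4825)*(116 - 157) = 31739*(-41) = -1301299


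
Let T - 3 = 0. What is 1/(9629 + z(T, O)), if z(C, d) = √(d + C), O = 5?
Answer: 9629/92717633 - 2*√2/92717633 ≈ 0.00010382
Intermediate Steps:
T = 3 (T = 3 + 0 = 3)
z(C, d) = √(C + d)
1/(9629 + z(T, O)) = 1/(9629 + √(3 + 5)) = 1/(9629 + √8) = 1/(9629 + 2*√2)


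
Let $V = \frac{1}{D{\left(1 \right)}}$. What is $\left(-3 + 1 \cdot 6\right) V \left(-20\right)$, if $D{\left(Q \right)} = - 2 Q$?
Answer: $30$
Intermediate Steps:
$V = - \frac{1}{2}$ ($V = \frac{1}{\left(-2\right) 1} = \frac{1}{-2} = - \frac{1}{2} \approx -0.5$)
$\left(-3 + 1 \cdot 6\right) V \left(-20\right) = \left(-3 + 1 \cdot 6\right) \left(- \frac{1}{2}\right) \left(-20\right) = \left(-3 + 6\right) \left(- \frac{1}{2}\right) \left(-20\right) = 3 \left(- \frac{1}{2}\right) \left(-20\right) = \left(- \frac{3}{2}\right) \left(-20\right) = 30$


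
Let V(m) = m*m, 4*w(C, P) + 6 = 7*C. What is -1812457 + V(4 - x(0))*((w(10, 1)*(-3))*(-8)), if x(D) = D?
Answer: -1806313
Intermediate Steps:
w(C, P) = -3/2 + 7*C/4 (w(C, P) = -3/2 + (7*C)/4 = -3/2 + 7*C/4)
V(m) = m²
-1812457 + V(4 - x(0))*((w(10, 1)*(-3))*(-8)) = -1812457 + (4 - 1*0)²*(((-3/2 + (7/4)*10)*(-3))*(-8)) = -1812457 + (4 + 0)²*(((-3/2 + 35/2)*(-3))*(-8)) = -1812457 + 4²*((16*(-3))*(-8)) = -1812457 + 16*(-48*(-8)) = -1812457 + 16*384 = -1812457 + 6144 = -1806313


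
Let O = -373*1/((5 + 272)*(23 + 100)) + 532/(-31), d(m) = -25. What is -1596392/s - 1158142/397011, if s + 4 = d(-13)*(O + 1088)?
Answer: 636652916680011394/11227256149757919 ≈ 56.706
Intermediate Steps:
O = -18137335/1056201 (O = -373/(123*277) + 532*(-1/31) = -373/34071 - 532/31 = -18137335/1056201 ≈ -17.172)
s = -28279458629/1056201 (s = -4 - 25*(-18137335/1056201 + 1088) = -4 - 25*1131009353/1056201 = -4 - 28275233825/1056201 = -28279458629/1056201 ≈ -26775.)
-1596392/s - 1158142/397011 = -1596392/(-28279458629/1056201) - 1158142/397011 = -1596392*(-1056201/28279458629) - 1158142*1/397011 = 1686110826792/28279458629 - 1158142/397011 = 636652916680011394/11227256149757919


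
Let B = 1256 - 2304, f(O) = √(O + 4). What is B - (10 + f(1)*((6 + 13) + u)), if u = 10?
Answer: -1058 - 29*√5 ≈ -1122.8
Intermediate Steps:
f(O) = √(4 + O)
B = -1048
B - (10 + f(1)*((6 + 13) + u)) = -1048 - (10 + √(4 + 1)*((6 + 13) + 10)) = -1048 - (10 + √5*(19 + 10)) = -1048 - (10 + √5*29) = -1048 - (10 + 29*√5) = -1048 + (-10 - 29*√5) = -1058 - 29*√5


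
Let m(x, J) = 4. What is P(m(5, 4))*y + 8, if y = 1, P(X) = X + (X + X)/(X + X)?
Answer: 13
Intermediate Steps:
P(X) = 1 + X (P(X) = X + (2*X)/((2*X)) = X + (2*X)*(1/(2*X)) = X + 1 = 1 + X)
P(m(5, 4))*y + 8 = (1 + 4)*1 + 8 = 5*1 + 8 = 5 + 8 = 13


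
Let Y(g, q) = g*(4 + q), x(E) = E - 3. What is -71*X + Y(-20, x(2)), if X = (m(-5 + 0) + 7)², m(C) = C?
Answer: -344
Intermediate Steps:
x(E) = -3 + E
X = 4 (X = ((-5 + 0) + 7)² = (-5 + 7)² = 2² = 4)
-71*X + Y(-20, x(2)) = -71*4 - 20*(4 + (-3 + 2)) = -284 - 20*(4 - 1) = -284 - 20*3 = -284 - 60 = -344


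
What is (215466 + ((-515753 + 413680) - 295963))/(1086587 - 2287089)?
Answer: 91285/600251 ≈ 0.15208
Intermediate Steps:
(215466 + ((-515753 + 413680) - 295963))/(1086587 - 2287089) = (215466 + (-102073 - 295963))/(-1200502) = (215466 - 398036)*(-1/1200502) = -182570*(-1/1200502) = 91285/600251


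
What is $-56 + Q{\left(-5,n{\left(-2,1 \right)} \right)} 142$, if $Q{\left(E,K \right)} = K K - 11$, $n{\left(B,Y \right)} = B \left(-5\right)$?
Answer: $12582$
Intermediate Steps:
$n{\left(B,Y \right)} = - 5 B$
$Q{\left(E,K \right)} = -11 + K^{2}$ ($Q{\left(E,K \right)} = K^{2} - 11 = -11 + K^{2}$)
$-56 + Q{\left(-5,n{\left(-2,1 \right)} \right)} 142 = -56 + \left(-11 + \left(\left(-5\right) \left(-2\right)\right)^{2}\right) 142 = -56 + \left(-11 + 10^{2}\right) 142 = -56 + \left(-11 + 100\right) 142 = -56 + 89 \cdot 142 = -56 + 12638 = 12582$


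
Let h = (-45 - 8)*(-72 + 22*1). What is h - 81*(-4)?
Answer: 2974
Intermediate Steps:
h = 2650 (h = -53*(-72 + 22) = -53*(-50) = 2650)
h - 81*(-4) = 2650 - 81*(-4) = 2650 + 324 = 2974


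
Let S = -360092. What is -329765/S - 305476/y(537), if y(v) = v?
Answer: -109822379987/193369404 ≈ -567.94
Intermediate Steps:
-329765/S - 305476/y(537) = -329765/(-360092) - 305476/537 = -329765*(-1/360092) - 305476*1/537 = 329765/360092 - 305476/537 = -109822379987/193369404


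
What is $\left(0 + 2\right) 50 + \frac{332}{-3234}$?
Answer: $\frac{161534}{1617} \approx 99.897$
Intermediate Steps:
$\left(0 + 2\right) 50 + \frac{332}{-3234} = 2 \cdot 50 + 332 \left(- \frac{1}{3234}\right) = 100 - \frac{166}{1617} = \frac{161534}{1617}$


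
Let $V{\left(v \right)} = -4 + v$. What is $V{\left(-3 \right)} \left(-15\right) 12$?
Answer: $1260$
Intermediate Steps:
$V{\left(-3 \right)} \left(-15\right) 12 = \left(-4 - 3\right) \left(-15\right) 12 = \left(-7\right) \left(-15\right) 12 = 105 \cdot 12 = 1260$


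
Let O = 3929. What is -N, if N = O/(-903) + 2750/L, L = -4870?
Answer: 2161748/439761 ≈ 4.9157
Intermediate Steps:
N = -2161748/439761 (N = 3929/(-903) + 2750/(-4870) = 3929*(-1/903) + 2750*(-1/4870) = -3929/903 - 275/487 = -2161748/439761 ≈ -4.9157)
-N = -1*(-2161748/439761) = 2161748/439761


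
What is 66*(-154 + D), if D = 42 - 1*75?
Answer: -12342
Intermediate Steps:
D = -33 (D = 42 - 75 = -33)
66*(-154 + D) = 66*(-154 - 33) = 66*(-187) = -12342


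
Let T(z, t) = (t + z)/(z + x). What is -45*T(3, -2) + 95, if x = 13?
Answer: 1475/16 ≈ 92.188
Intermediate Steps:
T(z, t) = (t + z)/(13 + z) (T(z, t) = (t + z)/(z + 13) = (t + z)/(13 + z))
-45*T(3, -2) + 95 = -45*(-2 + 3)/(13 + 3) + 95 = -45/16 + 95 = 1475/16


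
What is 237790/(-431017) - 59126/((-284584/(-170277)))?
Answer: -2169729859777847/61330270964 ≈ -35378.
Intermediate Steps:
237790/(-431017) - 59126/((-284584/(-170277))) = 237790*(-1/431017) - 59126/((-284584*(-1/170277))) = -237790/431017 - 59126/284584/170277 = -237790/431017 - 59126*170277/284584 = -237790/431017 - 5033898951/142292 = -2169729859777847/61330270964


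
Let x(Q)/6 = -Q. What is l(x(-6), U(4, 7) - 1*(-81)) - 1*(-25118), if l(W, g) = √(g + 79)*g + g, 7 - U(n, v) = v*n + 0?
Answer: 25178 + 60*√139 ≈ 25885.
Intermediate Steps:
U(n, v) = 7 - n*v (U(n, v) = 7 - (v*n + 0) = 7 - (n*v + 0) = 7 - n*v)
x(Q) = -6*Q (x(Q) = 6*(-Q) = -6*Q)
l(W, g) = g + g*√(79 + g) (l(W, g) = √(79 + g)*g + g = g*√(79 + g) + g = g + g*√(79 + g))
l(x(-6), U(4, 7) - 1*(-81)) - 1*(-25118) = ((7 - 1*4*7) - 1*(-81))*(1 + √(79 + ((7 - 1*4*7) - 1*(-81)))) - 1*(-25118) = ((7 - 28) + 81)*(1 + √(79 + ((7 - 28) + 81))) + 25118 = (-21 + 81)*(1 + √(79 + (-21 + 81))) + 25118 = 60*(1 + √(79 + 60)) + 25118 = 60*(1 + √139) + 25118 = (60 + 60*√139) + 25118 = 25178 + 60*√139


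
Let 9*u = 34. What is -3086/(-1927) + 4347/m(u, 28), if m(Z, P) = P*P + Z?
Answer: 97269761/13662430 ≈ 7.1195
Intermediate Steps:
u = 34/9 (u = (⅑)*34 = 34/9 ≈ 3.7778)
m(Z, P) = Z + P² (m(Z, P) = P² + Z = Z + P²)
-3086/(-1927) + 4347/m(u, 28) = -3086/(-1927) + 4347/(34/9 + 28²) = -3086*(-1/1927) + 4347/(34/9 + 784) = 3086/1927 + 4347/(7090/9) = 3086/1927 + 4347*(9/7090) = 3086/1927 + 39123/7090 = 97269761/13662430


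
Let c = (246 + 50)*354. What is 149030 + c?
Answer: 253814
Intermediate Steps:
c = 104784 (c = 296*354 = 104784)
149030 + c = 149030 + 104784 = 253814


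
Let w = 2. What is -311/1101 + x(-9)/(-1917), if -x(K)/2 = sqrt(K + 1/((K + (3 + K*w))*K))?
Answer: -311/1101 + I*sqrt(11658)/34506 ≈ -0.28247 + 0.0031291*I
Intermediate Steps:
x(K) = -2*sqrt(K + 1/(K*(3 + 3*K))) (x(K) = -2*sqrt(K + 1/((K + (3 + K*2))*K)) = -2*sqrt(K + 1/((K + (3 + 2*K))*K)) = -2*sqrt(K + 1/((3 + 3*K)*K)) = -2*sqrt(K + 1/(K*(3 + 3*K))))
-311/1101 + x(-9)/(-1917) = -311/1101 - 2*sqrt(3)*sqrt(3*(-9) + 1/((-9)*(1 - 9)))/3/(-1917) = -311*1/1101 - 2*sqrt(3)*sqrt(-27 - 1/9/(-8))/3*(-1/1917) = -311/1101 - 2*sqrt(3)*sqrt(-27 - 1/9*(-1/8))/3*(-1/1917) = -311/1101 - 2*sqrt(3)*sqrt(-27 + 1/72)/3*(-1/1917) = -311/1101 - 2*sqrt(3)*sqrt(-1943/72)/3*(-1/1917) = -311/1101 - 2*sqrt(3)*I*sqrt(3886)/12/3*(-1/1917) = -311/1101 - I*sqrt(11658)/18*(-1/1917) = -311/1101 + I*sqrt(11658)/34506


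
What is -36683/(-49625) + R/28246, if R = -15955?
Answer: 244381143/1401707750 ≈ 0.17435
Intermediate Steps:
-36683/(-49625) + R/28246 = -36683/(-49625) - 15955/28246 = -36683*(-1/49625) - 15955*1/28246 = 36683/49625 - 15955/28246 = 244381143/1401707750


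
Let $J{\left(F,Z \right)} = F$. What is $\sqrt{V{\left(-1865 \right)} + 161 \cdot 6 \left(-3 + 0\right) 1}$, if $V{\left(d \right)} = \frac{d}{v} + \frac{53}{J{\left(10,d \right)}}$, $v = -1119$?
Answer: $\frac{i \sqrt{2601930}}{30} \approx 53.768 i$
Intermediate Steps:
$V{\left(d \right)} = \frac{53}{10} - \frac{d}{1119}$ ($V{\left(d \right)} = \frac{d}{-1119} + \frac{53}{10} = d \left(- \frac{1}{1119}\right) + 53 \cdot \frac{1}{10} = - \frac{d}{1119} + \frac{53}{10} = \frac{53}{10} - \frac{d}{1119}$)
$\sqrt{V{\left(-1865 \right)} + 161 \cdot 6 \left(-3 + 0\right) 1} = \sqrt{\left(\frac{53}{10} - - \frac{5}{3}\right) + 161 \cdot 6 \left(-3 + 0\right) 1} = \sqrt{\left(\frac{53}{10} + \frac{5}{3}\right) + 161 \cdot 6 \left(-3\right) 1} = \sqrt{\frac{209}{30} + 161 \left(-18\right) 1} = \sqrt{\frac{209}{30} - 2898} = \sqrt{- \frac{86731}{30}} = \frac{i \sqrt{2601930}}{30}$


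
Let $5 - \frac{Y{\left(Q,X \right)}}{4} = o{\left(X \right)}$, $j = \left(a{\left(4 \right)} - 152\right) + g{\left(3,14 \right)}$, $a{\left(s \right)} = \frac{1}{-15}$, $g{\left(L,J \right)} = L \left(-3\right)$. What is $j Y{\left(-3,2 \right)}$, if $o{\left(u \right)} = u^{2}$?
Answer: $- \frac{9664}{15} \approx -644.27$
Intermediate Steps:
$g{\left(L,J \right)} = - 3 L$
$a{\left(s \right)} = - \frac{1}{15}$
$j = - \frac{2416}{15}$ ($j = \left(- \frac{1}{15} - 152\right) - 9 = - \frac{2281}{15} - 9 = - \frac{2416}{15} \approx -161.07$)
$Y{\left(Q,X \right)} = 20 - 4 X^{2}$
$j Y{\left(-3,2 \right)} = - \frac{2416 \left(20 - 4 \cdot 2^{2}\right)}{15} = - \frac{2416 \left(20 - 16\right)}{15} = \left(- \frac{2416}{15}\right) 4 = - \frac{9664}{15}$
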